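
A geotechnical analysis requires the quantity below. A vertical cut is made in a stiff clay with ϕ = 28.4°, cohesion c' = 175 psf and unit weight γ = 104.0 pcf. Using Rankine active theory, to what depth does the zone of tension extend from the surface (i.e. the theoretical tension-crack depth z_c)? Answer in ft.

5.65 ft

K_a = tan²(45° − 28.4°/2) = 0.3554; √K_a = 0.5961.
The active pressure is zero where K_a γ z = 2c√K_a, so z_c = 2c/(γ√K_a) = 2×175/(104.0×0.5961) = 5.645 ft.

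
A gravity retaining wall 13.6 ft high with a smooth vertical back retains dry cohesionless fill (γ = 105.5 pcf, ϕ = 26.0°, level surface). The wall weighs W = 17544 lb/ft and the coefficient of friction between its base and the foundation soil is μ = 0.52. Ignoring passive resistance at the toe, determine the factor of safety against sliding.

2.39

K_a = tan²(45° − 26.0°/2) = 0.3905.
P_a = ½K_aγH² = 0.5×0.3905×105.5×13.6² = 3810 lb/ft, acting at H/3 = 4.533 ft above the base.
FS_sliding = μW / P_a = 0.52×17544 / 3810 = 2.395.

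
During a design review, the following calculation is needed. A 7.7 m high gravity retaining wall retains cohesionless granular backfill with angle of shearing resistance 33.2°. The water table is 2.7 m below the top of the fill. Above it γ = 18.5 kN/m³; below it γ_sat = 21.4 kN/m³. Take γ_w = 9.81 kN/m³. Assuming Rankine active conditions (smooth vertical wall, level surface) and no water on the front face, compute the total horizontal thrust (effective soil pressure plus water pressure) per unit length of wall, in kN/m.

K_a = tan²(45° − φ/2) = 0.2924.
γ' = 21.4 − 9.81 = 11.59 kN/m³. Depth below WT = 5.0 m.
σ'_h at WT = K_a γ d_w = 14.60 kPa; at base = 14.60 + K_a γ' × 5.0 = 31.55 kPa.
P₁ (0–2.7 m) = ½×14.60×2.7 = 19.71. P₂ (2.7–7.7 m) = ½(14.60+31.55)×5.0 = 115.4.
P_w = ½ γ_w h₂² = 0.5×9.81×5.0² = 122.6. Total = 19.71+115.4+122.6 = 257.7 kN/m.

258 kN/m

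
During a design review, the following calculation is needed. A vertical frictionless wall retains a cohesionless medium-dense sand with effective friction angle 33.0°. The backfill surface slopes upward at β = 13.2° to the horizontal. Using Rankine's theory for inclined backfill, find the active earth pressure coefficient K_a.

K_a = cos β · (cos β − √(cos²β − cos²φ)) / (cos β + √(cos²β − cos²φ)).
cos β = 0.9736, cos φ = 0.8387, √(cos²β − cos²φ) = 0.4945.
K_a = 0.9736 × (0.9736 − 0.4945)/(0.9736 + 0.4945) = 0.3177.

0.318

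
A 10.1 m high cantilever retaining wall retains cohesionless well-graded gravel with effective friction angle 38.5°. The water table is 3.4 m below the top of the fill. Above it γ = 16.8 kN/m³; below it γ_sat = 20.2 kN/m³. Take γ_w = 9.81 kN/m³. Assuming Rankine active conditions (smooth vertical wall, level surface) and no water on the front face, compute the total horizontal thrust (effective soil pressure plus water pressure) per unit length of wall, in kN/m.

K_a = tan²(45° − φ/2) = 0.2327.
γ' = 20.2 − 9.81 = 10.39 kN/m³. Depth below WT = 6.7 m.
σ'_h at WT = K_a γ d_w = 13.29 kPa; at base = 13.29 + K_a γ' × 6.7 = 29.49 kPa.
P₁ (0–3.4 m) = ½×13.29×3.4 = 22.59. P₂ (3.4–10.1 m) = ½(13.29+29.49)×6.7 = 143.3.
P_w = ½ γ_w h₂² = 0.5×9.81×6.7² = 220.2. Total = 22.59+143.3+220.2 = 386.1 kN/m.

386 kN/m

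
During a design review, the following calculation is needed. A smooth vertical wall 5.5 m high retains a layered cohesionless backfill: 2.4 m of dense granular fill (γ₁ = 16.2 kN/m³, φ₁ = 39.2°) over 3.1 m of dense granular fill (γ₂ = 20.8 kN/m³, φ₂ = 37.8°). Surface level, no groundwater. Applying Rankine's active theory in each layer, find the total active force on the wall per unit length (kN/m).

63.4 kN/m

K_a1 = tan²(45°−39.2°/2) = 0.2255; K_a2 = tan²(45°−37.8°/2) = 0.2400.
Layer 1: σ at base = K_a1 γ₁ h₁ = 8.766 kPa; P₁ = ½×8.766×2.4 = 10.52.
Layer 2: σ_v at top = γ₁h₁ = 38.88; σ_h top = K_a2×38.88 = 9.331; σ_h base = K_a2×(38.88+20.8×3.1) = 24.81.
P₂ = ½(9.331+24.81)×3.1 = 52.91. Total P_a = 10.52+52.91 = 63.43 kN/m.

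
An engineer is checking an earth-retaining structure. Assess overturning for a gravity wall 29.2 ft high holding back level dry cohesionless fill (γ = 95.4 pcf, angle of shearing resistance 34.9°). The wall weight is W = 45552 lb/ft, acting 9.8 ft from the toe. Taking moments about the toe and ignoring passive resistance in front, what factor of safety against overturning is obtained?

K_a = tan²(45° − 34.9°/2) = 0.2721.
P_a = ½K_aγH² = 0.5×0.2721×95.4×29.2² = 11070 lb/ft, acting at H/3 = 9.733 ft above the base.
Overturning moment M_o = P_a × H/3 = 11070 × 9.733 = 107700.
Resisting moment M_r = W × 9.8 = 45552 × 9.8 = 446400.
FS_overturning = M_r/M_o = 446400/107700 = 4.144.

4.14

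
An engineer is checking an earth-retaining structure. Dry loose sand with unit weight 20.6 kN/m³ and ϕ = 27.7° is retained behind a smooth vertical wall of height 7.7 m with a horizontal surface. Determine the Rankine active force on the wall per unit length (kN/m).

K_a = tan²(45° − φ/2) = 0.3653.
P_a = ½ K_a γ H² = 0.5 × 0.3653 × 20.6 × 7.7² = 223.1 kN/m.

223 kN/m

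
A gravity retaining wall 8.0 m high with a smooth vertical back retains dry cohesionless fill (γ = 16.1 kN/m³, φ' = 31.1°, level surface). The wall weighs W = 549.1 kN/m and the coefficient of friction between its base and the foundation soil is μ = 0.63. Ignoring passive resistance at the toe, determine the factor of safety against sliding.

2.11

K_a = tan²(45° − 31.1°/2) = 0.3188.
P_a = ½K_aγH² = 0.5×0.3188×16.1×8.0² = 164.2 kN/m, acting at H/3 = 2.667 m above the base.
FS_sliding = μW / P_a = 0.63×549.1 / 164.2 = 2.106.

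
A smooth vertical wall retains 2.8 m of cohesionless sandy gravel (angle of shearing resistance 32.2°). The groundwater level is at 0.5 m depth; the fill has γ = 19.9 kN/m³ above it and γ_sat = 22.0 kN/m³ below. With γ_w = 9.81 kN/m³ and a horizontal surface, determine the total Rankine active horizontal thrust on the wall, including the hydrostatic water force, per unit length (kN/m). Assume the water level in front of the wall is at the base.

43.5 kN/m

K_a = tan²(45° − φ/2) = 0.3047.
γ' = 22.0 − 9.81 = 12.19 kN/m³. Depth below WT = 2.3 m.
σ'_h at WT = K_a γ d_w = 3.032 kPa; at base = 3.032 + K_a γ' × 2.3 = 11.58 kPa.
P₁ (0–0.5 m) = ½×3.032×0.5 = 0.7580. P₂ (0.5–2.8 m) = ½(3.032+11.58)×2.3 = 16.80.
P_w = ½ γ_w h₂² = 0.5×9.81×2.3² = 25.95. Total = 0.7580+16.80+25.95 = 43.50 kN/m.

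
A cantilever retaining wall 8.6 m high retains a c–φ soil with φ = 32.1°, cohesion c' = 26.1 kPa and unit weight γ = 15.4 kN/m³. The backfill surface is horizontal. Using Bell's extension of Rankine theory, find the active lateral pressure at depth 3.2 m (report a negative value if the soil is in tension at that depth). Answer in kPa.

K_a = (1 − sin φ)/(1 + sin φ) = 0.3060.
σ_a = K_a γ z − 2c√K_a = 0.3060×15.4×3.2 − 2×26.1×0.5532 = -13.80 kPa.

-13.8 kPa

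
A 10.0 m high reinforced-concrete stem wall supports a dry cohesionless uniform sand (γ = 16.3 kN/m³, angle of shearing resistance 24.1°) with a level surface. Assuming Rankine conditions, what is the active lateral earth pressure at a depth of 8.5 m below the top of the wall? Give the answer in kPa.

58.2 kPa

K_a = (1 − sin φ)/(1 + sin φ) = 0.4201.
σ_h = K_a γ z = 0.4201 × 16.3 × 8.5 = 58.21 kPa.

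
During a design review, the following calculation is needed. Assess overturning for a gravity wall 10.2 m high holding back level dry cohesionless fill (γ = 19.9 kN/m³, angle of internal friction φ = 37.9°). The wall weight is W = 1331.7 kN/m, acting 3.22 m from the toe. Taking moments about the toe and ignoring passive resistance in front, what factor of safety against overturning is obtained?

K_a = tan²(45° − 37.9°/2) = 0.2389.
P_a = ½K_aγH² = 0.5×0.2389×19.9×10.2² = 247.3 kN/m, acting at H/3 = 3.400 m above the base.
Overturning moment M_o = P_a × H/3 = 247.3 × 3.400 = 841.0.
Resisting moment M_r = W × 3.22 = 1331.7 × 3.22 = 4288.
FS_overturning = M_r/M_o = 4288/841.0 = 5.099.

5.10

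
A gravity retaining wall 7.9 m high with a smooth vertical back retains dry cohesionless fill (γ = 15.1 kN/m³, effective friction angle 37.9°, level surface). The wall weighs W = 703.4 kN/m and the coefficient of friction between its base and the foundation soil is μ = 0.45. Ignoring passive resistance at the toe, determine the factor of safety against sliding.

K_a = tan²(45° − 37.9°/2) = 0.2389.
P_a = ½K_aγH² = 0.5×0.2389×15.1×7.9² = 112.6 kN/m, acting at H/3 = 2.633 m above the base.
FS_sliding = μW / P_a = 0.45×703.4 / 112.6 = 2.811.

2.81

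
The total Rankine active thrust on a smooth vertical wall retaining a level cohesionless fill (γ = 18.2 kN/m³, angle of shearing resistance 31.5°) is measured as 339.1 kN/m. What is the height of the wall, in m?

K_a = 0.3136. P_a = ½ K_a γ H² ⇒ H = √(2P_a/(K_a γ)).
H = √(2×339.1/(0.3136×18.2)) = 10.90 m.

10.9 m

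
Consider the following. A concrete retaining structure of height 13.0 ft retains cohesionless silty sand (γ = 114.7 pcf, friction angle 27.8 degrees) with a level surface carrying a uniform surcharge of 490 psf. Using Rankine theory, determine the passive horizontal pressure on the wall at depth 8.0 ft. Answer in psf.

K_p = (1 + sin φ)/(1 − sin φ) = 2.748.
σ_v = γz + q = 114.7 × 8.0 + 490 = 1408 psf.
σ_h = K_p σ_v = 2.748 × 1408 = 3868 psf.

3870 psf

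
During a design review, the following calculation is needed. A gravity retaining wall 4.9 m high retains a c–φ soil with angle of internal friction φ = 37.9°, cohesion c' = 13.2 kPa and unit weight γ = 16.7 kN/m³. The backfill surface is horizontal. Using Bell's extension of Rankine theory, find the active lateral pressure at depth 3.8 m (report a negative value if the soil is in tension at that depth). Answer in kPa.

K_a = (1 − sin φ)/(1 + sin φ) = 0.2389.
σ_a = K_a γ z − 2c√K_a = 0.2389×16.7×3.8 − 2×13.2×0.4888 = 2.258 kPa.

2.26 kPa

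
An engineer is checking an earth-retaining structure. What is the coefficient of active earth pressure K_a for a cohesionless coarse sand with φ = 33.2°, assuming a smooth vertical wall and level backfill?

K_a = tan²(45° − φ/2) = tan²(28.40°) = 0.2924.

0.292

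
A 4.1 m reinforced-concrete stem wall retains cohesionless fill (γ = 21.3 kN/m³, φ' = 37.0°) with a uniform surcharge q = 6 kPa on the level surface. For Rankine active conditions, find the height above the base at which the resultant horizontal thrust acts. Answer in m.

1.45 m

K_a = 0.2486.
Triangular part P₁ = ½K_aγH² = 44.50 at H/3 = 1.367 m; rectangular part P₂ = K_a q H = 6.115 at H/2 = 2.050 m.
ȳ = (P₁·1.367 + P₂·2.050)/(P₁+P₂) = 1.449 m.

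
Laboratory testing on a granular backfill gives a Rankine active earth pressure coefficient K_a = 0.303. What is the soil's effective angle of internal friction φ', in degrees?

32.3°

K_a = tan²(45° − φ/2) ⇒ 45° − φ/2 = arctan(√0.303) = 28.83°.
φ = 2(45° − 28.83°) = 32.34°.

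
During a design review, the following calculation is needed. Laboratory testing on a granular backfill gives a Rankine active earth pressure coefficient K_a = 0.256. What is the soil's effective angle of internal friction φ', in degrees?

K_a = tan²(45° − φ/2) ⇒ 45° − φ/2 = arctan(√0.256) = 26.84°.
φ = 2(45° − 26.84°) = 36.32°.

36.3°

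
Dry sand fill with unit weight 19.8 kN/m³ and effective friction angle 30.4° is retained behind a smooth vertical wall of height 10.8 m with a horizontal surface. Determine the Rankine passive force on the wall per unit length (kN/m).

K_p = tan²(45° + φ/2) = 3.049.
P_p = ½ K_p γ H² = 0.5 × 3.049 × 19.8 × 10.8² = 3521 kN/m.

3520 kN/m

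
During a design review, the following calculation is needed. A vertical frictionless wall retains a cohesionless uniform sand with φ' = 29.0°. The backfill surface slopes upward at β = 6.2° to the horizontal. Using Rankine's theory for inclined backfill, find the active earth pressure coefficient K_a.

K_a = cos β · (cos β − √(cos²β − cos²φ)) / (cos β + √(cos²β − cos²φ)).
cos β = 0.9942, cos φ = 0.8746, √(cos²β − cos²φ) = 0.4726.
K_a = 0.9942 × (0.9942 − 0.4726)/(0.9942 + 0.4726) = 0.3535.

0.353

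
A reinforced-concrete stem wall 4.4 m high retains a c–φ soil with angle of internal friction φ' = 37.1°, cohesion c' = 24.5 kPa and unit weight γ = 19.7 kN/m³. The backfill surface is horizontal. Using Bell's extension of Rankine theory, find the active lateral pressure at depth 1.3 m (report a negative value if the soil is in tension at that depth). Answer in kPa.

K_a = (1 − sin φ)/(1 + sin φ) = 0.2475.
σ_a = K_a γ z − 2c√K_a = 0.2475×19.7×1.3 − 2×24.5×0.4975 = -18.04 kPa.

-18.0 kPa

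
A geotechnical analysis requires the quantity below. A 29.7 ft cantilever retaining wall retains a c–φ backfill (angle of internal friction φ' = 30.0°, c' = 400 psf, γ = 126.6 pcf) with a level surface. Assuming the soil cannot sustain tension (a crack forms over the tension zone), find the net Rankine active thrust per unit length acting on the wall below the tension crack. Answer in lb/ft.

7420 lb/ft

K_a = 0.3333; √K_a = 0.5774.
Tension-crack depth z_c = 2c/(γ√K_a) = 2×400/(126.6×0.5774) = 10.95 ft.
σ_a at base = K_a γ H − 2c√K_a = 0.3333×126.6×29.7 − 2×400×0.5774 = 791.5 psf.
P_a = ½ × 791.5 × (H − z_c) = 0.5×791.5×18.75 = 7422 lb/ft.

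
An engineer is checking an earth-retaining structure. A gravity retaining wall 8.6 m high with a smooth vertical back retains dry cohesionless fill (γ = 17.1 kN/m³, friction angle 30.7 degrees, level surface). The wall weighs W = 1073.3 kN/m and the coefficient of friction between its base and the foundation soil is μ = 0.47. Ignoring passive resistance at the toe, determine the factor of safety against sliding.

K_a = tan²(45° − 30.7°/2) = 0.3240.
P_a = ½K_aγH² = 0.5×0.3240×17.1×8.6² = 204.9 kN/m, acting at H/3 = 2.867 m above the base.
FS_sliding = μW / P_a = 0.47×1073.3 / 204.9 = 2.462.

2.46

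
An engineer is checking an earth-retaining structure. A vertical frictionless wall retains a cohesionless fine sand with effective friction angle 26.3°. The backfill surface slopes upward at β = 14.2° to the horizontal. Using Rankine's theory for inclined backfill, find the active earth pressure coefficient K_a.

0.435

K_a = cos β · (cos β − √(cos²β − cos²φ)) / (cos β + √(cos²β − cos²φ)).
cos β = 0.9694, cos φ = 0.8965, √(cos²β − cos²φ) = 0.3690.
K_a = 0.9694 × (0.9694 − 0.3690)/(0.9694 + 0.3690) = 0.4349.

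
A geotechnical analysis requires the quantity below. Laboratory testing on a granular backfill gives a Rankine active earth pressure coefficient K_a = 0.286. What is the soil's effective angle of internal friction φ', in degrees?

33.7°

K_a = tan²(45° − φ/2) ⇒ 45° − φ/2 = arctan(√0.286) = 28.14°.
φ = 2(45° − 28.14°) = 33.73°.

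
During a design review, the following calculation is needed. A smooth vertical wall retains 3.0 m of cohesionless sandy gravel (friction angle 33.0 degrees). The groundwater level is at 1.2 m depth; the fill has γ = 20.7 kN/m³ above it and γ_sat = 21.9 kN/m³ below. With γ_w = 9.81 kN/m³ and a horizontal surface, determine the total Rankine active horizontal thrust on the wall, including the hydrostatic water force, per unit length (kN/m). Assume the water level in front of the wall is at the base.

K_a = tan²(45° − φ/2) = 0.2948.
γ' = 21.9 − 9.81 = 12.09 kN/m³. Depth below WT = 1.8 m.
σ'_h at WT = K_a γ d_w = 7.323 kPa; at base = 7.323 + K_a γ' × 1.8 = 13.74 kPa.
P₁ (0–1.2 m) = ½×7.323×1.2 = 4.394. P₂ (1.2–3.0 m) = ½(7.323+13.74)×1.8 = 18.96.
P_w = ½ γ_w h₂² = 0.5×9.81×1.8² = 15.89. Total = 4.394+18.96+15.89 = 39.24 kN/m.

39.2 kN/m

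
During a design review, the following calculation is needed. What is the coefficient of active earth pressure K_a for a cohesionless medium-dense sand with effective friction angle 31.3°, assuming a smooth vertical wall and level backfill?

K_a = (1 − sin φ)/(1 + sin φ) = (1 − sin 31.3°)/(1 + sin 31.3°) = 0.3162.

0.316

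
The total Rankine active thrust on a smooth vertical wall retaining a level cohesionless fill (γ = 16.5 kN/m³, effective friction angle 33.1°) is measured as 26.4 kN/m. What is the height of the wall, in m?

K_a = 0.2936. P_a = ½ K_a γ H² ⇒ H = √(2P_a/(K_a γ)).
H = √(2×26.4/(0.2936×16.5)) = 3.302 m.

3.30 m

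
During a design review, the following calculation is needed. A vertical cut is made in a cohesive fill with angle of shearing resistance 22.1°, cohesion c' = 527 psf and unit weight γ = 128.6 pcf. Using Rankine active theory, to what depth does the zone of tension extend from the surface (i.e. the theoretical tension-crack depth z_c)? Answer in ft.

K_a = tan²(45° − 22.1°/2) = 0.4533; √K_a = 0.6732.
The active pressure is zero where K_a γ z = 2c√K_a, so z_c = 2c/(γ√K_a) = 2×527/(128.6×0.6732) = 12.17 ft.

12.2 ft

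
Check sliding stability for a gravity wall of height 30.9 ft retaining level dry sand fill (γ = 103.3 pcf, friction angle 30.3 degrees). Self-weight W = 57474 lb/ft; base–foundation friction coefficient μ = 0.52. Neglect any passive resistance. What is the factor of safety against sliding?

1.84

K_a = tan²(45° − 30.3°/2) = 0.3293.
P_a = ½K_aγH² = 0.5×0.3293×103.3×30.9² = 16240 lb/ft, acting at H/3 = 10.30 ft above the base.
FS_sliding = μW / P_a = 0.52×57474 / 16240 = 1.840.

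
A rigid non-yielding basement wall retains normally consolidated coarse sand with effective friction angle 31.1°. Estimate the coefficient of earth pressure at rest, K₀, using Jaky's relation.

0.483

K₀ = 1 − sin φ' = 1 − sin 31.1° = 0.4835.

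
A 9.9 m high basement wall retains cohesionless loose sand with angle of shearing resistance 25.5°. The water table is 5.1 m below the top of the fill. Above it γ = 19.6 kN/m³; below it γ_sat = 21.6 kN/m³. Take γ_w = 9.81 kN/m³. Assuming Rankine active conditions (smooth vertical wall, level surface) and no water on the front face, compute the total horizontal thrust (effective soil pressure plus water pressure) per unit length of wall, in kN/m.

K_a = tan²(45° − φ/2) = 0.3981.
γ' = 21.6 − 9.81 = 11.79 kN/m³. Depth below WT = 4.8 m.
σ'_h at WT = K_a γ d_w = 39.79 kPa; at base = 39.79 + K_a γ' × 4.8 = 62.32 kPa.
P₁ (0–5.1 m) = ½×39.79×5.1 = 101.5. P₂ (5.1–9.9 m) = ½(39.79+62.32)×4.8 = 245.1.
P_w = ½ γ_w h₂² = 0.5×9.81×4.8² = 113.0. Total = 101.5+245.1+113.0 = 459.6 kN/m.

460 kN/m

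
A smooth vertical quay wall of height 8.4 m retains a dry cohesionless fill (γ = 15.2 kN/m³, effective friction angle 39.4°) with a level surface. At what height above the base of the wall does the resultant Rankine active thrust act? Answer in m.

2.80 m

K_a = 0.2234.
The pressure distribution is triangular, so the resultant acts at H/3 above the base = 8.4/3 = 2.800 m.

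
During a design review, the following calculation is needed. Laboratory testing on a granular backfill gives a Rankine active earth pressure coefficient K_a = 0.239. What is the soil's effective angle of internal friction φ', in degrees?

K_a = tan²(45° − φ/2) ⇒ 45° − φ/2 = arctan(√0.239) = 26.05°.
φ = 2(45° − 26.05°) = 37.89°.

37.9°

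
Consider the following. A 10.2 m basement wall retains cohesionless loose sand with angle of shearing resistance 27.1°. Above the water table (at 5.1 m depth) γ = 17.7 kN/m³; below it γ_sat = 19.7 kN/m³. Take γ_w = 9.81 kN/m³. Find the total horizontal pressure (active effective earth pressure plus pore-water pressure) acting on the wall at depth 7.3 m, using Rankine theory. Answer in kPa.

K_a = (1 − sin φ)/(1 + sin φ) = 0.3741.
γ' = 19.7 − 9.81 = 9.890 kN/m³.
Effective vertical stress at 7.3 m: σ'_v = 17.7×5.1 + 9.890×2.20 = 112.0 kPa.
σ'_h = K_a σ'_v = 0.3741 × 112.0 = 41.90 kPa; u = γ_w × 2.20 = 21.58 kPa.
Total σ_h = 41.90 + 21.58 = 63.49 kPa.

63.5 kPa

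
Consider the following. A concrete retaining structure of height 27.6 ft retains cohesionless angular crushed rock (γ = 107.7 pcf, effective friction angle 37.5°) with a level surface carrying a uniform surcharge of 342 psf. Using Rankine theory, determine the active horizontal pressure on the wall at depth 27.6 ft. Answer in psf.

K_a = (1 − sin φ)/(1 + sin φ) = 0.2432.
σ_v = γz + q = 107.7 × 27.6 + 342 = 3315 psf.
σ_h = K_a σ_v = 0.2432 × 3315 = 806.1 psf.

806 psf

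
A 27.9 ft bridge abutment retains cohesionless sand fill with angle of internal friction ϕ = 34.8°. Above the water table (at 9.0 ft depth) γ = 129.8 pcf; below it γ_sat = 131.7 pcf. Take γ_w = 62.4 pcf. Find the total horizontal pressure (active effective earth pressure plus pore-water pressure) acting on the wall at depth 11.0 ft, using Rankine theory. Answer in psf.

482 psf

K_a = (1 − sin φ)/(1 + sin φ) = 0.2733.
γ' = 131.7 − 62.4 = 69.30 pcf.
Effective vertical stress at 11.0 ft: σ'_v = 129.8×9.0 + 69.30×2.00 = 1307 psf.
σ'_h = K_a σ'_v = 0.2733 × 1307 = 357.2 psf; u = γ_w × 2.00 = 124.8 psf.
Total σ_h = 357.2 + 124.8 = 482.0 psf.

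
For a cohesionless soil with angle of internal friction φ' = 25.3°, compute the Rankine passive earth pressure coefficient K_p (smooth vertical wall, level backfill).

K_p = (1 + sin φ)/(1 − sin φ) = tan²(45° + 25.3°/2) = 2.493.

2.49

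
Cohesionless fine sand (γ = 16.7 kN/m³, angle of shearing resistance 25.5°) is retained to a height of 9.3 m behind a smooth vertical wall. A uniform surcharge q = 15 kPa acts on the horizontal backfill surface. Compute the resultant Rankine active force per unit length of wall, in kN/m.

K_a = tan²(45° − φ/2) = 0.3981.
Soil triangle: ½ K_a γ H² = 0.5×0.3981×16.7×9.3² = 287.5 kN/m.
Surcharge rectangle: K_a q H = 0.3981×15×9.3 = 55.54 kN/m.
Total = 287.5 + 55.54 = 343.0 kN/m.

343 kN/m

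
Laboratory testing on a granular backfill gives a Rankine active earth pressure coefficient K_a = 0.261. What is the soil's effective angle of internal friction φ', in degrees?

K_a = tan²(45° − φ/2) ⇒ 45° − φ/2 = arctan(√0.261) = 27.06°.
φ = 2(45° − 27.06°) = 35.88°.

35.9°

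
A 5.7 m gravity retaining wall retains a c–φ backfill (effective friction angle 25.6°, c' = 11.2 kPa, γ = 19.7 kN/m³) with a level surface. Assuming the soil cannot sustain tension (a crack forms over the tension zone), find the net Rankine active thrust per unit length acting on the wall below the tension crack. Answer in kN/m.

K_a = 0.3966; √K_a = 0.6297.
Tension-crack depth z_c = 2c/(γ√K_a) = 2×11.2/(19.7×0.6297) = 1.806 m.
σ_a at base = K_a γ H − 2c√K_a = 0.3966×19.7×5.7 − 2×11.2×0.6297 = 30.42 kPa.
P_a = ½ × 30.42 × (H − z_c) = 0.5×30.42×3.894 = 59.24 kN/m.

59.2 kN/m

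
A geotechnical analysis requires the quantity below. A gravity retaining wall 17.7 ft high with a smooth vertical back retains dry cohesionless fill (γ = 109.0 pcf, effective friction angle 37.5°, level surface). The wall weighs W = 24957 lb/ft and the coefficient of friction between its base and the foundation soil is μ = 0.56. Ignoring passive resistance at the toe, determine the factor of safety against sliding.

3.37

K_a = tan²(45° − 37.5°/2) = 0.2432.
P_a = ½K_aγH² = 0.5×0.2432×109.0×17.7² = 4152 lb/ft, acting at H/3 = 5.900 ft above the base.
FS_sliding = μW / P_a = 0.56×24957 / 4152 = 3.366.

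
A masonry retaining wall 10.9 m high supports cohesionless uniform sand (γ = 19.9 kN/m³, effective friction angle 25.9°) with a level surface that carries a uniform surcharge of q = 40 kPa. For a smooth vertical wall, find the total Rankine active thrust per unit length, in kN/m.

K_a = tan²(45° − φ/2) = 0.3920.
Soil triangle: ½ K_a γ H² = 0.5×0.3920×19.9×10.9² = 463.4 kN/m.
Surcharge rectangle: K_a q H = 0.3920×40×10.9 = 170.9 kN/m.
Total = 463.4 + 170.9 = 634.3 kN/m.

634 kN/m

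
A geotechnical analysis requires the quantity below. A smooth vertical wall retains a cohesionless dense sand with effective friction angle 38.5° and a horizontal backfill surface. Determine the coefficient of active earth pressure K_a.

0.233

K_a = tan²(45° − φ/2) = tan²(25.75°) = 0.2327.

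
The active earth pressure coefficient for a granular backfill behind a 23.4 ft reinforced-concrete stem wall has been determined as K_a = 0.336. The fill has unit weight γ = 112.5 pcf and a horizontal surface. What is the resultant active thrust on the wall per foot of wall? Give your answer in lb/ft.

P = ½ K_a γ H² = 0.5 × 0.336 × 112.5 × 23.4² = 10350 lb/ft.

10300 lb/ft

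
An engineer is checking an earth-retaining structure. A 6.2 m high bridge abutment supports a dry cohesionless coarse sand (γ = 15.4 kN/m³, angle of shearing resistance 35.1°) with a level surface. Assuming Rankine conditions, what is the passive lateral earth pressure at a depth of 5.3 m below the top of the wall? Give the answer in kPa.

302 kPa

K_p = (1 + sin φ)/(1 − sin φ) = 3.706.
σ_h = K_p γ z = 3.706 × 15.4 × 5.3 = 302.5 kPa.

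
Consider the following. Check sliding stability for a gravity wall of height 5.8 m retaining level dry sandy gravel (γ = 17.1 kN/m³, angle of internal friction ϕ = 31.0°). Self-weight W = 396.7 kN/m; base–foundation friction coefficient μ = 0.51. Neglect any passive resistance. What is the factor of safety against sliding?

K_a = tan²(45° − 31.0°/2) = 0.3201.
P_a = ½K_aγH² = 0.5×0.3201×17.1×5.8² = 92.07 kN/m, acting at H/3 = 1.933 m above the base.
FS_sliding = μW / P_a = 0.51×396.7 / 92.07 = 2.197.

2.20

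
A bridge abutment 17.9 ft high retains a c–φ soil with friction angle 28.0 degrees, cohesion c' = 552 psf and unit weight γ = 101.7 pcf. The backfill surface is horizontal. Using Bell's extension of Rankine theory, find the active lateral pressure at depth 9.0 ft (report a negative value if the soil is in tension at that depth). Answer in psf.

K_a = (1 − sin φ)/(1 + sin φ) = 0.3610.
σ_a = K_a γ z − 2c√K_a = 0.3610×101.7×9.0 − 2×552×0.6009 = -332.9 psf.

-333 psf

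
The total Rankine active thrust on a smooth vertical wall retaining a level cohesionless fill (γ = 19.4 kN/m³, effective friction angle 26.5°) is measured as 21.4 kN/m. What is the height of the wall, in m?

2.40 m

K_a = 0.3829. P_a = ½ K_a γ H² ⇒ H = √(2P_a/(K_a γ)).
H = √(2×21.4/(0.3829×19.4)) = 2.400 m.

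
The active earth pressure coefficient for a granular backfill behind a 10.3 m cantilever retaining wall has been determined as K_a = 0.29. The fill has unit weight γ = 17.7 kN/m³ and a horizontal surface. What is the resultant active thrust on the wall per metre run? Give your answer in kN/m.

272 kN/m

P = ½ K_a γ H² = 0.5 × 0.29 × 17.7 × 10.3² = 272.3 kN/m.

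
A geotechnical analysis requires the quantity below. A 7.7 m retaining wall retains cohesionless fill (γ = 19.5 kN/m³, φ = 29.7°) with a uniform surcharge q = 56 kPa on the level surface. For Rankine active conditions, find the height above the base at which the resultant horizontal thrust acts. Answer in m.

K_a = 0.3374.
Triangular part P₁ = ½K_aγH² = 195.0 at H/3 = 2.567 m; rectangular part P₂ = K_a q H = 145.5 at H/2 = 3.850 m.
ȳ = (P₁·2.567 + P₂·3.850)/(P₁+P₂) = 3.115 m.

3.11 m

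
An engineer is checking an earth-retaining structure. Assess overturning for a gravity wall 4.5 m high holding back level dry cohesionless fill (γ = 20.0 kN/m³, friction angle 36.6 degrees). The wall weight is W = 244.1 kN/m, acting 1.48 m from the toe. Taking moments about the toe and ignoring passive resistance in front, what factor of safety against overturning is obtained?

K_a = tan²(45° − 36.6°/2) = 0.2530.
P_a = ½K_aγH² = 0.5×0.2530×20.0×4.5² = 51.22 kN/m, acting at H/3 = 1.500 m above the base.
Overturning moment M_o = P_a × H/3 = 51.22 × 1.500 = 76.84.
Resisting moment M_r = W × 1.48 = 244.1 × 1.48 = 361.3.
FS_overturning = M_r/M_o = 361.3/76.84 = 4.702.

4.70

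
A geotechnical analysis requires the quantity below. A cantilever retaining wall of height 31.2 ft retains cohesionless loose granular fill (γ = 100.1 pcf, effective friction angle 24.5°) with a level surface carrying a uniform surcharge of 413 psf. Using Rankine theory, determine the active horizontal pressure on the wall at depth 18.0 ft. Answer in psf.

916 psf

K_a = (1 − sin φ)/(1 + sin φ) = 0.4137.
σ_v = γz + q = 100.1 × 18.0 + 413 = 2215 psf.
σ_h = K_a σ_v = 0.4137 × 2215 = 916.3 psf.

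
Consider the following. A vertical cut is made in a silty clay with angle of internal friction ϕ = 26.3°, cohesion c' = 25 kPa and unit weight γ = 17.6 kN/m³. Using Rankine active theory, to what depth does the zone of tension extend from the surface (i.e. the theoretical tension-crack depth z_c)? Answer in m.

K_a = tan²(45° − 26.3°/2) = 0.3859; √K_a = 0.6212.
The active pressure is zero where K_a γ z = 2c√K_a, so z_c = 2c/(γ√K_a) = 2×25/(17.6×0.6212) = 4.573 m.

4.57 m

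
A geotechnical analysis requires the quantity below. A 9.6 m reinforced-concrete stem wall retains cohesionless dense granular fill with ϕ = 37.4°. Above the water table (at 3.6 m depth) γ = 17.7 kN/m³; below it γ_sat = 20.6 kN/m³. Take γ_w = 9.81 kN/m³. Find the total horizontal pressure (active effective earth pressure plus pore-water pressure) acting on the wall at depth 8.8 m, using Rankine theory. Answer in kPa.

80.3 kPa

K_a = (1 − sin φ)/(1 + sin φ) = 0.2443.
γ' = 20.6 − 9.81 = 10.79 kN/m³.
Effective vertical stress at 8.8 m: σ'_v = 17.7×3.6 + 10.79×5.20 = 119.8 kPa.
σ'_h = K_a σ'_v = 0.2443 × 119.8 = 29.27 kPa; u = γ_w × 5.20 = 51.01 kPa.
Total σ_h = 29.27 + 51.01 = 80.28 kPa.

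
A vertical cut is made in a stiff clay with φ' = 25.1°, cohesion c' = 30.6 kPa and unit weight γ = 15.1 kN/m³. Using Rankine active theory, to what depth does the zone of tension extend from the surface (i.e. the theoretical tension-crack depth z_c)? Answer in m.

6.37 m

K_a = tan²(45° − 25.1°/2) = 0.4043; √K_a = 0.6358.
The active pressure is zero where K_a γ z = 2c√K_a, so z_c = 2c/(γ√K_a) = 2×30.6/(15.1×0.6358) = 6.374 m.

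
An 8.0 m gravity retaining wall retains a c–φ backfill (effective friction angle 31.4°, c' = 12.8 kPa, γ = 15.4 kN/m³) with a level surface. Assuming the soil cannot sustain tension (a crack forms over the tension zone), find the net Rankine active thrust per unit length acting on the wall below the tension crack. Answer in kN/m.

61.5 kN/m

K_a = 0.3149; √K_a = 0.5612.
Tension-crack depth z_c = 2c/(γ√K_a) = 2×12.8/(15.4×0.5612) = 2.962 m.
σ_a at base = K_a γ H − 2c√K_a = 0.3149×15.4×8.0 − 2×12.8×0.5612 = 24.43 kPa.
P_a = ½ × 24.43 × (H − z_c) = 0.5×24.43×5.038 = 61.54 kN/m.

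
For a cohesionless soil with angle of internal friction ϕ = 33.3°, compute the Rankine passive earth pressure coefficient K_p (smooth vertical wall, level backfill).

3.43

K_p = (1 + sin φ)/(1 − sin φ) = tan²(45° + 33.3°/2) = 3.435.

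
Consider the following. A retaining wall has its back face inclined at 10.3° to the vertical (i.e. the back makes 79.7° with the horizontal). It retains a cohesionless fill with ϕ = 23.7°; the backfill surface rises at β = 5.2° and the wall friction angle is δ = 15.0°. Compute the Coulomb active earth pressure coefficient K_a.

0.501

K_a = sin²(α+φ) / [sin²α · sin(α−δ) · (1 + √{sin(φ+δ)sin(φ−β) / (sin(α−δ)sin(α+β))})²].
With α = 79.7°, φ = 23.7°, δ = 15.0°, β = 5.2°: K_a = 0.5008.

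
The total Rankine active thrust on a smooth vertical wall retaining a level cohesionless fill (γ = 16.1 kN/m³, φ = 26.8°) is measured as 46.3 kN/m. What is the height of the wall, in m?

K_a = 0.3785. P_a = ½ K_a γ H² ⇒ H = √(2P_a/(K_a γ)).
H = √(2×46.3/(0.3785×16.1)) = 3.898 m.

3.90 m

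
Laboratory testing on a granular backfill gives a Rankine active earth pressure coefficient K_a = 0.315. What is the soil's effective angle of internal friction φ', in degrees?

K_a = tan²(45° − φ/2) ⇒ 45° − φ/2 = arctan(√0.315) = 29.30°.
φ = 2(45° − 29.30°) = 31.39°.

31.4°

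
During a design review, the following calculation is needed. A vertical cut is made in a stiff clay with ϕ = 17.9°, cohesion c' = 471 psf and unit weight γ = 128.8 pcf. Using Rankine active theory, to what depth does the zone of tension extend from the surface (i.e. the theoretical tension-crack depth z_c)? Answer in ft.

10.0 ft

K_a = tan²(45° − 17.9°/2) = 0.5298; √K_a = 0.7279.
The active pressure is zero where K_a γ z = 2c√K_a, so z_c = 2c/(γ√K_a) = 2×471/(128.8×0.7279) = 10.05 ft.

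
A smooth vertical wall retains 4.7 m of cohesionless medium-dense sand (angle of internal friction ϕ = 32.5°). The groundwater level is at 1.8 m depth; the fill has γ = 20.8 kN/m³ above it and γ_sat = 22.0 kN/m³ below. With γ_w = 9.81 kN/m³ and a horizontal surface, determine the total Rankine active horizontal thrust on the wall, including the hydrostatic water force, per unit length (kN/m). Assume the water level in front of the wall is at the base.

99.5 kN/m

K_a = tan²(45° − φ/2) = 0.3010.
γ' = 22.0 − 9.81 = 12.19 kN/m³. Depth below WT = 2.9 m.
σ'_h at WT = K_a γ d_w = 11.27 kPa; at base = 11.27 + K_a γ' × 2.9 = 21.91 kPa.
P₁ (0–1.8 m) = ½×11.27×1.8 = 10.14. P₂ (1.8–4.7 m) = ½(11.27+21.91)×2.9 = 48.11.
P_w = ½ γ_w h₂² = 0.5×9.81×2.9² = 41.25. Total = 10.14+48.11+41.25 = 99.50 kN/m.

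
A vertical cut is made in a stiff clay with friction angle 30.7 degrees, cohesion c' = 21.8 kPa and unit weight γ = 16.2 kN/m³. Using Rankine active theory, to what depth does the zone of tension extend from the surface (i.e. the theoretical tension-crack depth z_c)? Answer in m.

K_a = tan²(45° − 30.7°/2) = 0.3240; √K_a = 0.5692.
The active pressure is zero where K_a γ z = 2c√K_a, so z_c = 2c/(γ√K_a) = 2×21.8/(16.2×0.5692) = 4.728 m.

4.73 m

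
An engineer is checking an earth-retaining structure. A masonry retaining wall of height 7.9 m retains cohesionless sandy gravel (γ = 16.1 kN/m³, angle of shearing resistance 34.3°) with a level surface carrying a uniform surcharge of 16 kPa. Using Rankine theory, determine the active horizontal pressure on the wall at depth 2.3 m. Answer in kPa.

K_a = (1 − sin φ)/(1 + sin φ) = 0.2792.
σ_v = γz + q = 16.1 × 2.3 + 16 = 53.03 kPa.
σ_h = K_a σ_v = 0.2792 × 53.03 = 14.80 kPa.

14.8 kPa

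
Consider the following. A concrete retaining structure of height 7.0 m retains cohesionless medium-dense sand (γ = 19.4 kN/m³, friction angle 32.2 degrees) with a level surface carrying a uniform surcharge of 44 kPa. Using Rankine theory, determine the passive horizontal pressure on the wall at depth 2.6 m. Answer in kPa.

K_p = (1 + sin φ)/(1 − sin φ) = 3.282.
σ_v = γz + q = 19.4 × 2.6 + 44 = 94.44 kPa.
σ_h = K_p σ_v = 3.282 × 94.44 = 309.9 kPa.

310 kPa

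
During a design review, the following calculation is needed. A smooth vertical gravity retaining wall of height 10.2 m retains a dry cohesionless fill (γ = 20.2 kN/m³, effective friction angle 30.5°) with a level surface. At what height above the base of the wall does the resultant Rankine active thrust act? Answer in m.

K_a = 0.3267.
The pressure distribution is triangular, so the resultant acts at H/3 above the base = 10.2/3 = 3.400 m.

3.40 m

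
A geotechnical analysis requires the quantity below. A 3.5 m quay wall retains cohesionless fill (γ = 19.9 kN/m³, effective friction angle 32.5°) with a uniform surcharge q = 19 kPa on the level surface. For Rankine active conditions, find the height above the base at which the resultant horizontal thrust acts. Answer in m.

K_a = 0.3010.
Triangular part P₁ = ½K_aγH² = 36.69 at H/3 = 1.167 m; rectangular part P₂ = K_a q H = 20.02 at H/2 = 1.750 m.
ȳ = (P₁·1.167 + P₂·1.750)/(P₁+P₂) = 1.373 m.

1.37 m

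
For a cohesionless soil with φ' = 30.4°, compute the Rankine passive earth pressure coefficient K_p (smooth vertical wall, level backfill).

3.05

K_p = (1 + sin φ)/(1 − sin φ) = tan²(45° + 30.4°/2) = 3.049.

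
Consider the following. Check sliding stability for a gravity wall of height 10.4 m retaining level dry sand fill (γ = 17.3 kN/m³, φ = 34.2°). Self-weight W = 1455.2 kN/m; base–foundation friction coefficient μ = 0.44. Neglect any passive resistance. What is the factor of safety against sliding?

K_a = tan²(45° − 34.2°/2) = 0.2803.
P_a = ½K_aγH² = 0.5×0.2803×17.3×10.4² = 262.3 kN/m, acting at H/3 = 3.467 m above the base.
FS_sliding = μW / P_a = 0.44×1455.2 / 262.3 = 2.441.

2.44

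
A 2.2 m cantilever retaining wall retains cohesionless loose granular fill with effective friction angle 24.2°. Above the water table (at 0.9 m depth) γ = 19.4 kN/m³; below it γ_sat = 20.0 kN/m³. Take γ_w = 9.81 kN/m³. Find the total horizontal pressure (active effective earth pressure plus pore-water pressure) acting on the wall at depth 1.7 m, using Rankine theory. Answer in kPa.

18.6 kPa

K_a = (1 − sin φ)/(1 + sin φ) = 0.4185.
γ' = 20.0 − 9.81 = 10.19 kN/m³.
Effective vertical stress at 1.7 m: σ'_v = 19.4×0.9 + 10.19×0.800 = 25.61 kPa.
σ'_h = K_a σ'_v = 0.4185 × 25.61 = 10.72 kPa; u = γ_w × 0.800 = 7.848 kPa.
Total σ_h = 10.72 + 7.848 = 18.57 kPa.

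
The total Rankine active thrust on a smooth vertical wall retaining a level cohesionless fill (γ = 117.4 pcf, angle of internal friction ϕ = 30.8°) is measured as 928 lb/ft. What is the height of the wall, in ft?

K_a = 0.3227. P_a = ½ K_a γ H² ⇒ H = √(2P_a/(K_a γ)).
H = √(2×928/(0.3227×117.4)) = 6.999 ft.

7.00 ft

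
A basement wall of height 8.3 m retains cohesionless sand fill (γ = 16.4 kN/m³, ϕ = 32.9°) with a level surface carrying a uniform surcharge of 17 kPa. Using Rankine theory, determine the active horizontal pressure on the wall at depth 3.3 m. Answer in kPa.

21.1 kPa

K_a = (1 − sin φ)/(1 + sin φ) = 0.2960.
σ_v = γz + q = 16.4 × 3.3 + 17 = 71.12 kPa.
σ_h = K_a σ_v = 0.2960 × 71.12 = 21.05 kPa.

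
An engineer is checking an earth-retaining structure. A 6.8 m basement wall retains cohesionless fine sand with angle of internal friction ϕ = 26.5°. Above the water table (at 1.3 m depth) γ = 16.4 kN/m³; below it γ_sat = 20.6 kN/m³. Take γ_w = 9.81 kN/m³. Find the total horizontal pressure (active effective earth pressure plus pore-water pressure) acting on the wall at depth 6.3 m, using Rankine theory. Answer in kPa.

K_a = (1 − sin φ)/(1 + sin φ) = 0.3829.
γ' = 20.6 − 9.81 = 10.79 kN/m³.
Effective vertical stress at 6.3 m: σ'_v = 16.4×1.3 + 10.79×5.00 = 75.27 kPa.
σ'_h = K_a σ'_v = 0.3829 × 75.27 = 28.82 kPa; u = γ_w × 5.00 = 49.05 kPa.
Total σ_h = 28.82 + 49.05 = 77.87 kPa.

77.9 kPa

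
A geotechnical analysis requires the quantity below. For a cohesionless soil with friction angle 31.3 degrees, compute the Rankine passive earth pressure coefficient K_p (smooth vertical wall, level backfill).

3.16

K_p = (1 + sin φ)/(1 − sin φ) = tan²(45° + 31.3°/2) = 3.162.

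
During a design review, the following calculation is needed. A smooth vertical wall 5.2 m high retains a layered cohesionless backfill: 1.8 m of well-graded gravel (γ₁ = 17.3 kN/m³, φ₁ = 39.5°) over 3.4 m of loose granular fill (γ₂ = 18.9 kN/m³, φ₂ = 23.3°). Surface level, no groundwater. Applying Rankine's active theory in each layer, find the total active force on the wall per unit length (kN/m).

99.4 kN/m

K_a1 = tan²(45°−39.5°/2) = 0.2224; K_a2 = tan²(45°−23.3°/2) = 0.4331.
Layer 1: σ at base = K_a1 γ₁ h₁ = 6.927 kPa; P₁ = ½×6.927×1.8 = 6.234.
Layer 2: σ_v at top = γ₁h₁ = 31.14; σ_h top = K_a2×31.14 = 13.49; σ_h base = K_a2×(31.14+18.9×3.4) = 41.32.
P₂ = ½(13.49+41.32)×3.4 = 93.17. Total P_a = 6.234+93.17 = 99.41 kN/m.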